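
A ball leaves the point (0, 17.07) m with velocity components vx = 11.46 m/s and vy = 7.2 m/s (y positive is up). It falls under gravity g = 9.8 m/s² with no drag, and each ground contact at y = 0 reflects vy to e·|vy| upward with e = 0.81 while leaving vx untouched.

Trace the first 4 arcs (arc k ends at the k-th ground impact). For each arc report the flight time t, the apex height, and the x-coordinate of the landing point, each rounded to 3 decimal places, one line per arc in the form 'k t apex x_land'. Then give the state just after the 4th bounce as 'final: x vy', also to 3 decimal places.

1 2.741 19.715 31.407
2 3.249 12.935 68.646
3 2.632 8.487 98.809
4 2.132 5.568 123.242
final: 123.242 8.462

Arc 1: start y=17.070, vy=7.200 → t=2.741, apex=19.715, x_land=31.407, impact vy=-19.657
  bounce: vy ← 0.81·19.657 = 15.922
Arc 2: start y=0.000, vy=15.922 → t=3.249, apex=12.935, x_land=68.646, impact vy=-15.922
  bounce: vy ← 0.81·15.922 = 12.897
Arc 3: start y=0.000, vy=12.897 → t=2.632, apex=8.487, x_land=98.809, impact vy=-12.897
  bounce: vy ← 0.81·12.897 = 10.447
Arc 4: start y=0.000, vy=10.447 → t=2.132, apex=5.568, x_land=123.242, impact vy=-10.447
  bounce: vy ← 0.81·10.447 = 8.462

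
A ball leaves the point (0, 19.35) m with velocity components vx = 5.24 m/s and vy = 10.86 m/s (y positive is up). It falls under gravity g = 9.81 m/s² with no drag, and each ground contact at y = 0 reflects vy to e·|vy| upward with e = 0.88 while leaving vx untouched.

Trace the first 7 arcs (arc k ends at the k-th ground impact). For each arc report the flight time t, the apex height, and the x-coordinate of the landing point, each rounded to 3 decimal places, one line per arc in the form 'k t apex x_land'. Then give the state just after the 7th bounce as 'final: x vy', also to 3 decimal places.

Arc 1: start y=19.350, vy=10.860 → t=3.381, apex=25.361, x_land=17.716, impact vy=-22.307
  bounce: vy ← 0.88·22.307 = 19.630
Arc 2: start y=0.000, vy=19.630 → t=4.002, apex=19.640, x_land=38.686, impact vy=-19.630
  bounce: vy ← 0.88·19.630 = 17.274
Arc 3: start y=0.000, vy=17.274 → t=3.522, apex=15.209, x_land=57.141, impact vy=-17.274
  bounce: vy ← 0.88·17.274 = 15.201
Arc 4: start y=0.000, vy=15.201 → t=3.099, apex=11.778, x_land=73.380, impact vy=-15.201
  bounce: vy ← 0.88·15.201 = 13.377
Arc 5: start y=0.000, vy=13.377 → t=2.727, apex=9.121, x_land=87.671, impact vy=-13.377
  bounce: vy ← 0.88·13.377 = 11.772
Arc 6: start y=0.000, vy=11.772 → t=2.400, apex=7.063, x_land=100.247, impact vy=-11.772
  bounce: vy ← 0.88·11.772 = 10.359
Arc 7: start y=0.000, vy=10.359 → t=2.112, apex=5.470, x_land=111.314, impact vy=-10.359
  bounce: vy ← 0.88·10.359 = 9.116

1 3.381 25.361 17.716
2 4.002 19.640 38.686
3 3.522 15.209 57.141
4 3.099 11.778 73.380
5 2.727 9.121 87.671
6 2.400 7.063 100.247
7 2.112 5.470 111.314
final: 111.314 9.116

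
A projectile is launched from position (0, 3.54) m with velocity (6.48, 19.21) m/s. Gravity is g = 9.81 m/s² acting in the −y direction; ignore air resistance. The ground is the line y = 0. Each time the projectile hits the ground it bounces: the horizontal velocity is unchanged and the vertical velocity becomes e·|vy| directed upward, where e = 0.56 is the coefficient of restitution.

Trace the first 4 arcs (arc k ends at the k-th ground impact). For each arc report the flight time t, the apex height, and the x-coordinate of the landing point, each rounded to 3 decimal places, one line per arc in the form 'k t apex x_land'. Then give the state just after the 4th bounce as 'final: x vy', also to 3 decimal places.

Arc 1: start y=3.540, vy=19.210 → t=4.093, apex=22.349, x_land=26.521, impact vy=-20.940
  bounce: vy ← 0.56·20.940 = 11.726
Arc 2: start y=0.000, vy=11.726 → t=2.391, apex=7.009, x_land=42.013, impact vy=-11.726
  bounce: vy ← 0.56·11.726 = 6.567
Arc 3: start y=0.000, vy=6.567 → t=1.339, apex=2.198, x_land=50.688, impact vy=-6.567
  bounce: vy ← 0.56·6.567 = 3.677
Arc 4: start y=0.000, vy=3.677 → t=0.750, apex=0.689, x_land=55.546, impact vy=-3.677
  bounce: vy ← 0.56·3.677 = 2.059

1 4.093 22.349 26.521
2 2.391 7.009 42.013
3 1.339 2.198 50.688
4 0.750 0.689 55.546
final: 55.546 2.059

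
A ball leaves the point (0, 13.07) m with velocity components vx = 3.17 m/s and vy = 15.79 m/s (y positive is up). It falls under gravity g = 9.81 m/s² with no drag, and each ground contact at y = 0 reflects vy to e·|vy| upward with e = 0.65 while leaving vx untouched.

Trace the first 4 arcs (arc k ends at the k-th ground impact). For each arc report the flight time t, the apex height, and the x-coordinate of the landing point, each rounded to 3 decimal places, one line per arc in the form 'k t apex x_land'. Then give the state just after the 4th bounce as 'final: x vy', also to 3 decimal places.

1 3.902 25.778 12.369
2 2.980 10.891 21.817
3 1.937 4.601 27.957
4 1.259 1.944 31.949
final: 31.949 4.014

Arc 1: start y=13.070, vy=15.790 → t=3.902, apex=25.778, x_land=12.369, impact vy=-22.489
  bounce: vy ← 0.65·22.489 = 14.618
Arc 2: start y=0.000, vy=14.618 → t=2.980, apex=10.891, x_land=21.817, impact vy=-14.618
  bounce: vy ← 0.65·14.618 = 9.502
Arc 3: start y=0.000, vy=9.502 → t=1.937, apex=4.601, x_land=27.957, impact vy=-9.502
  bounce: vy ← 0.65·9.502 = 6.176
Arc 4: start y=0.000, vy=6.176 → t=1.259, apex=1.944, x_land=31.949, impact vy=-6.176
  bounce: vy ← 0.65·6.176 = 4.014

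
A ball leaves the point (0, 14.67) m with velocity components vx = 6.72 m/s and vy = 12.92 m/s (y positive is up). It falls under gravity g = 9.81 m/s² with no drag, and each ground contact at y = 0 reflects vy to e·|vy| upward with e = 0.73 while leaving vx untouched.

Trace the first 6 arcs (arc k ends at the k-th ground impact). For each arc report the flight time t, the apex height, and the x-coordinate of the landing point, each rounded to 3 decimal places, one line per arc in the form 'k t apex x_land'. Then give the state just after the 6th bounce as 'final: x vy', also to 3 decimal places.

1 3.491 23.178 23.458
2 3.174 12.352 44.786
3 2.317 6.582 60.355
4 1.691 3.508 71.720
5 1.235 1.869 80.017
6 0.901 0.996 86.074
final: 86.074 3.227

Arc 1: start y=14.670, vy=12.920 → t=3.491, apex=23.178, x_land=23.458, impact vy=-21.325
  bounce: vy ← 0.73·21.325 = 15.567
Arc 2: start y=0.000, vy=15.567 → t=3.174, apex=12.352, x_land=44.786, impact vy=-15.567
  bounce: vy ← 0.73·15.567 = 11.364
Arc 3: start y=0.000, vy=11.364 → t=2.317, apex=6.582, x_land=60.355, impact vy=-11.364
  bounce: vy ← 0.73·11.364 = 8.296
Arc 4: start y=0.000, vy=8.296 → t=1.691, apex=3.508, x_land=71.720, impact vy=-8.296
  bounce: vy ← 0.73·8.296 = 6.056
Arc 5: start y=0.000, vy=6.056 → t=1.235, apex=1.869, x_land=80.017, impact vy=-6.056
  bounce: vy ← 0.73·6.056 = 4.421
Arc 6: start y=0.000, vy=4.421 → t=0.901, apex=0.996, x_land=86.074, impact vy=-4.421
  bounce: vy ← 0.73·4.421 = 3.227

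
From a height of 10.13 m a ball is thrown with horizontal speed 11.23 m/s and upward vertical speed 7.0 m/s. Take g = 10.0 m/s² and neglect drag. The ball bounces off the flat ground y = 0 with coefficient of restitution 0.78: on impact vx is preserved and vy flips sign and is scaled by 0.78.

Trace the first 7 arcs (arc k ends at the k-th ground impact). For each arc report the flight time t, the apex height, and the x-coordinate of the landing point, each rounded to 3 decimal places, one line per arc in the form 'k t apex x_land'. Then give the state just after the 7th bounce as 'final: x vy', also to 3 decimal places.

1 2.286 12.580 25.674
2 2.474 7.654 53.462
3 1.930 4.656 75.137
4 1.505 2.833 92.043
5 1.174 1.724 105.230
6 0.916 1.049 115.516
7 0.714 0.638 123.539
final: 123.539 2.786

Arc 1: start y=10.130, vy=7.000 → t=2.286, apex=12.580, x_land=25.674, impact vy=-15.862
  bounce: vy ← 0.78·15.862 = 12.372
Arc 2: start y=0.000, vy=12.372 → t=2.474, apex=7.654, x_land=53.462, impact vy=-12.372
  bounce: vy ← 0.78·12.372 = 9.650
Arc 3: start y=0.000, vy=9.650 → t=1.930, apex=4.656, x_land=75.137, impact vy=-9.650
  bounce: vy ← 0.78·9.650 = 7.527
Arc 4: start y=0.000, vy=7.527 → t=1.505, apex=2.833, x_land=92.043, impact vy=-7.527
  bounce: vy ← 0.78·7.527 = 5.871
Arc 5: start y=0.000, vy=5.871 → t=1.174, apex=1.724, x_land=105.230, impact vy=-5.871
  bounce: vy ← 0.78·5.871 = 4.580
Arc 6: start y=0.000, vy=4.580 → t=0.916, apex=1.049, x_land=115.516, impact vy=-4.580
  bounce: vy ← 0.78·4.580 = 3.572
Arc 7: start y=0.000, vy=3.572 → t=0.714, apex=0.638, x_land=123.539, impact vy=-3.572
  bounce: vy ← 0.78·3.572 = 2.786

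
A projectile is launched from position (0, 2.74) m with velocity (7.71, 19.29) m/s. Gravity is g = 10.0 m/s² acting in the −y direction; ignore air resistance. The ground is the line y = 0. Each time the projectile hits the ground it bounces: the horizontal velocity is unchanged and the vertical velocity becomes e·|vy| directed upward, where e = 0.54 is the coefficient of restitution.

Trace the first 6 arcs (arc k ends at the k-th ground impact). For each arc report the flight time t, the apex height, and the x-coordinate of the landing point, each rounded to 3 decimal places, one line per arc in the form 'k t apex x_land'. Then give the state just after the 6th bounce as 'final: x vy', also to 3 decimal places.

Arc 1: start y=2.740, vy=19.290 → t=3.995, apex=21.345, x_land=30.803, impact vy=-20.662
  bounce: vy ← 0.54·20.662 = 11.157
Arc 2: start y=0.000, vy=11.157 → t=2.231, apex=6.224, x_land=48.007, impact vy=-11.157
  bounce: vy ← 0.54·11.157 = 6.025
Arc 3: start y=0.000, vy=6.025 → t=1.205, apex=1.815, x_land=57.298, impact vy=-6.025
  bounce: vy ← 0.54·6.025 = 3.253
Arc 4: start y=0.000, vy=3.253 → t=0.651, apex=0.529, x_land=62.315, impact vy=-3.253
  bounce: vy ← 0.54·3.253 = 1.757
Arc 5: start y=0.000, vy=1.757 → t=0.351, apex=0.154, x_land=65.024, impact vy=-1.757
  bounce: vy ← 0.54·1.757 = 0.949
Arc 6: start y=0.000, vy=0.949 → t=0.190, apex=0.045, x_land=66.487, impact vy=-0.949
  bounce: vy ← 0.54·0.949 = 0.512

1 3.995 21.345 30.803
2 2.231 6.224 48.007
3 1.205 1.815 57.298
4 0.651 0.529 62.315
5 0.351 0.154 65.024
6 0.190 0.045 66.487
final: 66.487 0.512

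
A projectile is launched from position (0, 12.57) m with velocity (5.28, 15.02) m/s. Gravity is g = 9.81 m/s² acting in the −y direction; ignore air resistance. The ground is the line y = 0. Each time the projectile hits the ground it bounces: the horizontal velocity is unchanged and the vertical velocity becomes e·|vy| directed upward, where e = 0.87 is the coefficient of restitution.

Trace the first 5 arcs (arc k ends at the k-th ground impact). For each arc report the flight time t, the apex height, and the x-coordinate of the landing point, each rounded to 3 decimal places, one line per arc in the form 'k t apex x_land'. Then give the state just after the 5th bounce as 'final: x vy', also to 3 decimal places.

1 3.746 24.068 19.780
2 3.854 18.217 40.131
3 3.353 13.789 57.837
4 2.917 10.437 73.241
5 2.538 7.900 86.642
final: 86.642 10.831

Arc 1: start y=12.570, vy=15.020 → t=3.746, apex=24.068, x_land=19.780, impact vy=-21.731
  bounce: vy ← 0.87·21.731 = 18.906
Arc 2: start y=0.000, vy=18.906 → t=3.854, apex=18.217, x_land=40.131, impact vy=-18.906
  bounce: vy ← 0.87·18.906 = 16.448
Arc 3: start y=0.000, vy=16.448 → t=3.353, apex=13.789, x_land=57.837, impact vy=-16.448
  bounce: vy ← 0.87·16.448 = 14.310
Arc 4: start y=0.000, vy=14.310 → t=2.917, apex=10.437, x_land=73.241, impact vy=-14.310
  bounce: vy ← 0.87·14.310 = 12.449
Arc 5: start y=0.000, vy=12.449 → t=2.538, apex=7.900, x_land=86.642, impact vy=-12.449
  bounce: vy ← 0.87·12.449 = 10.831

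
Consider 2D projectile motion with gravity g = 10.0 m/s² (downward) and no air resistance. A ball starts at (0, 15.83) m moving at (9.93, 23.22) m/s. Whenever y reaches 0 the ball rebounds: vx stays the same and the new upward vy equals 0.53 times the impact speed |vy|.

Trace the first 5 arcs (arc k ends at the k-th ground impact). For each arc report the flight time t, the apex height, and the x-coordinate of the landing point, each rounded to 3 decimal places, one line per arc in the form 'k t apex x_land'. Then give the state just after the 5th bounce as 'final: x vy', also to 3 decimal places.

Arc 1: start y=15.830, vy=23.220 → t=5.247, apex=42.788, x_land=52.106, impact vy=-29.254
  bounce: vy ← 0.53·29.254 = 15.504
Arc 2: start y=0.000, vy=15.504 → t=3.101, apex=12.019, x_land=82.898, impact vy=-15.504
  bounce: vy ← 0.53·15.504 = 8.217
Arc 3: start y=0.000, vy=8.217 → t=1.643, apex=3.376, x_land=99.217, impact vy=-8.217
  bounce: vy ← 0.53·8.217 = 4.355
Arc 4: start y=0.000, vy=4.355 → t=0.871, apex=0.948, x_land=107.867, impact vy=-4.355
  bounce: vy ← 0.53·4.355 = 2.308
Arc 5: start y=0.000, vy=2.308 → t=0.462, apex=0.266, x_land=112.451, impact vy=-2.308
  bounce: vy ← 0.53·2.308 = 1.223

1 5.247 42.788 52.106
2 3.101 12.019 82.898
3 1.643 3.376 99.217
4 0.871 0.948 107.867
5 0.462 0.266 112.451
final: 112.451 1.223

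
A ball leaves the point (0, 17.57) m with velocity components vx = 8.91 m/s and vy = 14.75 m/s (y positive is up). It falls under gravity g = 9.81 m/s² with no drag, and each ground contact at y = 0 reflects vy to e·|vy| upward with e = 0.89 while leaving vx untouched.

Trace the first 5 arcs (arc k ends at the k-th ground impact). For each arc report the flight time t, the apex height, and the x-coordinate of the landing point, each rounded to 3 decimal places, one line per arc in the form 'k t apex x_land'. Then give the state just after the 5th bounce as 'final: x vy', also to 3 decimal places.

1 3.921 28.659 34.934
2 4.303 22.701 73.270
3 3.829 17.981 107.389
4 3.408 14.243 137.755
5 3.033 11.282 164.781
final: 164.781 13.241

Arc 1: start y=17.570, vy=14.750 → t=3.921, apex=28.659, x_land=34.934, impact vy=-23.713
  bounce: vy ← 0.89·23.713 = 21.104
Arc 2: start y=0.000, vy=21.104 → t=4.303, apex=22.701, x_land=73.270, impact vy=-21.104
  bounce: vy ← 0.89·21.104 = 18.783
Arc 3: start y=0.000, vy=18.783 → t=3.829, apex=17.981, x_land=107.389, impact vy=-18.783
  bounce: vy ← 0.89·18.783 = 16.717
Arc 4: start y=0.000, vy=16.717 → t=3.408, apex=14.243, x_land=137.755, impact vy=-16.717
  bounce: vy ← 0.89·16.717 = 14.878
Arc 5: start y=0.000, vy=14.878 → t=3.033, apex=11.282, x_land=164.781, impact vy=-14.878
  bounce: vy ← 0.89·14.878 = 13.241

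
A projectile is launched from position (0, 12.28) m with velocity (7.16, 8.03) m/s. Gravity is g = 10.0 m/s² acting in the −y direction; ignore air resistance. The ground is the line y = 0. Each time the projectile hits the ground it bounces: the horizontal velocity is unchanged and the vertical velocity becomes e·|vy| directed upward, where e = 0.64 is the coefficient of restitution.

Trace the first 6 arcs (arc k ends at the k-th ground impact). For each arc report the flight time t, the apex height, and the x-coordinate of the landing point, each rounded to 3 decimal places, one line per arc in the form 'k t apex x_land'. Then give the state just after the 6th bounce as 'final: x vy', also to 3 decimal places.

Arc 1: start y=12.280, vy=8.030 → t=2.564, apex=15.504, x_land=18.358, impact vy=-17.609
  bounce: vy ← 0.64·17.609 = 11.270
Arc 2: start y=0.000, vy=11.270 → t=2.254, apex=6.350, x_land=34.496, impact vy=-11.270
  bounce: vy ← 0.64·11.270 = 7.213
Arc 3: start y=0.000, vy=7.213 → t=1.443, apex=2.601, x_land=44.825, impact vy=-7.213
  bounce: vy ← 0.64·7.213 = 4.616
Arc 4: start y=0.000, vy=4.616 → t=0.923, apex=1.065, x_land=51.435, impact vy=-4.616
  bounce: vy ← 0.64·4.616 = 2.954
Arc 5: start y=0.000, vy=2.954 → t=0.591, apex=0.436, x_land=55.665, impact vy=-2.954
  bounce: vy ← 0.64·2.954 = 1.891
Arc 6: start y=0.000, vy=1.891 → t=0.378, apex=0.179, x_land=58.373, impact vy=-1.891
  bounce: vy ← 0.64·1.891 = 1.210

1 2.564 15.504 18.358
2 2.254 6.350 34.496
3 1.443 2.601 44.825
4 0.923 1.065 51.435
5 0.591 0.436 55.665
6 0.378 0.179 58.373
final: 58.373 1.210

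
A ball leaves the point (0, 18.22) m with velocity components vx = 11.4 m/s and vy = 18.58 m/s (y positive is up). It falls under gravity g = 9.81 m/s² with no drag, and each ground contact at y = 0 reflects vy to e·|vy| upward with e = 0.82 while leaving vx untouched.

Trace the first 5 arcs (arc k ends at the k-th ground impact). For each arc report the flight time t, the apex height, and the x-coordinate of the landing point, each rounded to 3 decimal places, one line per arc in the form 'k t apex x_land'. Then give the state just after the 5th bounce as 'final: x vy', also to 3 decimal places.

Arc 1: start y=18.220, vy=18.580 → t=4.596, apex=35.815, x_land=52.396, impact vy=-26.508
  bounce: vy ← 0.82·26.508 = 21.737
Arc 2: start y=0.000, vy=21.737 → t=4.432, apex=24.082, x_land=102.916, impact vy=-21.737
  bounce: vy ← 0.82·21.737 = 17.824
Arc 3: start y=0.000, vy=17.824 → t=3.634, apex=16.193, x_land=144.342, impact vy=-17.824
  bounce: vy ← 0.82·17.824 = 14.616
Arc 4: start y=0.000, vy=14.616 → t=2.980, apex=10.888, x_land=178.312, impact vy=-14.616
  bounce: vy ← 0.82·14.616 = 11.985
Arc 5: start y=0.000, vy=11.985 → t=2.443, apex=7.321, x_land=206.167, impact vy=-11.985
  bounce: vy ← 0.82·11.985 = 9.828

1 4.596 35.815 52.396
2 4.432 24.082 102.916
3 3.634 16.193 144.342
4 2.980 10.888 178.312
5 2.443 7.321 206.167
final: 206.167 9.828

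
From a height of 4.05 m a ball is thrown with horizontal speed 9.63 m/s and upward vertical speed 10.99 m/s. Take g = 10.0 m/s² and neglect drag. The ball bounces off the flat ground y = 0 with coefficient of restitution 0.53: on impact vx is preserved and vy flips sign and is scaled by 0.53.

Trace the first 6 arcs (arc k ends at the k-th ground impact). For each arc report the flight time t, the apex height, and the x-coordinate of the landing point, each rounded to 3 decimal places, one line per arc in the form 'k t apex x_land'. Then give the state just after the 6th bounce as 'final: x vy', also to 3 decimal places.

1 2.519 10.089 24.263
2 1.506 2.834 38.763
3 0.798 0.796 46.448
4 0.423 0.224 50.521
5 0.224 0.063 52.680
6 0.119 0.018 53.824
final: 53.824 0.315

Arc 1: start y=4.050, vy=10.990 → t=2.519, apex=10.089, x_land=24.263, impact vy=-14.205
  bounce: vy ← 0.53·14.205 = 7.529
Arc 2: start y=0.000, vy=7.529 → t=1.506, apex=2.834, x_land=38.763, impact vy=-7.529
  bounce: vy ← 0.53·7.529 = 3.990
Arc 3: start y=0.000, vy=3.990 → t=0.798, apex=0.796, x_land=46.448, impact vy=-3.990
  bounce: vy ← 0.53·3.990 = 2.115
Arc 4: start y=0.000, vy=2.115 → t=0.423, apex=0.224, x_land=50.521, impact vy=-2.115
  bounce: vy ← 0.53·2.115 = 1.121
Arc 5: start y=0.000, vy=1.121 → t=0.224, apex=0.063, x_land=52.680, impact vy=-1.121
  bounce: vy ← 0.53·1.121 = 0.594
Arc 6: start y=0.000, vy=0.594 → t=0.119, apex=0.018, x_land=53.824, impact vy=-0.594
  bounce: vy ← 0.53·0.594 = 0.315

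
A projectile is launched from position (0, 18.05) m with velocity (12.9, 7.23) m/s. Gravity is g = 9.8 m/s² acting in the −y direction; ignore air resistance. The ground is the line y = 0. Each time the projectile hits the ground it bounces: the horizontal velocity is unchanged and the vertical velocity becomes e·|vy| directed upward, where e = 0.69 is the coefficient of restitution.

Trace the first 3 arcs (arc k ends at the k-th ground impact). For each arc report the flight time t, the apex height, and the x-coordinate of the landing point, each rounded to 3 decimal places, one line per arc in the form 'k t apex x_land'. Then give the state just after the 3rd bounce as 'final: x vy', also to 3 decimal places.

1 2.794 20.717 36.042
2 2.838 9.863 72.646
3 1.958 4.696 97.904
final: 97.904 6.620

Arc 1: start y=18.050, vy=7.230 → t=2.794, apex=20.717, x_land=36.042, impact vy=-20.151
  bounce: vy ← 0.69·20.151 = 13.904
Arc 2: start y=0.000, vy=13.904 → t=2.838, apex=9.863, x_land=72.646, impact vy=-13.904
  bounce: vy ← 0.69·13.904 = 9.594
Arc 3: start y=0.000, vy=9.594 → t=1.958, apex=4.696, x_land=97.904, impact vy=-9.594
  bounce: vy ← 0.69·9.594 = 6.620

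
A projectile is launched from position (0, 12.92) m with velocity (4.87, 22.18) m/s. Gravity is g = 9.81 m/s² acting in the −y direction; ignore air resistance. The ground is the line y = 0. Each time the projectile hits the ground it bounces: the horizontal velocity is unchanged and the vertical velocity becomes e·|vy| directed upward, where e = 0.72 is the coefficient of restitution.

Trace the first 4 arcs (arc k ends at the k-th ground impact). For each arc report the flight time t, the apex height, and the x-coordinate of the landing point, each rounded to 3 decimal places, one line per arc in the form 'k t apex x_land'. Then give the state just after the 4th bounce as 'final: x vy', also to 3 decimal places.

1 5.044 37.994 24.565
2 4.008 19.696 44.083
3 2.886 10.210 58.135
4 2.078 5.293 68.253
final: 68.253 7.337

Arc 1: start y=12.920, vy=22.180 → t=5.044, apex=37.994, x_land=24.565, impact vy=-27.303
  bounce: vy ← 0.72·27.303 = 19.658
Arc 2: start y=0.000, vy=19.658 → t=4.008, apex=19.696, x_land=44.083, impact vy=-19.658
  bounce: vy ← 0.72·19.658 = 14.154
Arc 3: start y=0.000, vy=14.154 → t=2.886, apex=10.210, x_land=58.135, impact vy=-14.154
  bounce: vy ← 0.72·14.154 = 10.191
Arc 4: start y=0.000, vy=10.191 → t=2.078, apex=5.293, x_land=68.253, impact vy=-10.191
  bounce: vy ← 0.72·10.191 = 7.337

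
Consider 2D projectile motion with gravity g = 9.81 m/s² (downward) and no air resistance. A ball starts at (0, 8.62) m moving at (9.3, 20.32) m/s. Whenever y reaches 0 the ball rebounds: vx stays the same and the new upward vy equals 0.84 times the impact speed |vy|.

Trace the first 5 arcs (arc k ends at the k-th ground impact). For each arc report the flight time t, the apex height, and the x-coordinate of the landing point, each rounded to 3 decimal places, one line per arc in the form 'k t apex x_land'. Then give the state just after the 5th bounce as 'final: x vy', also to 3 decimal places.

1 4.531 29.665 42.135
2 4.132 20.932 80.558
3 3.470 14.769 112.834
4 2.915 10.421 139.945
5 2.449 7.353 162.719
final: 162.719 10.089

Arc 1: start y=8.620, vy=20.320 → t=4.531, apex=29.665, x_land=42.135, impact vy=-24.125
  bounce: vy ← 0.84·24.125 = 20.265
Arc 2: start y=0.000, vy=20.265 → t=4.132, apex=20.932, x_land=80.558, impact vy=-20.265
  bounce: vy ← 0.84·20.265 = 17.023
Arc 3: start y=0.000, vy=17.023 → t=3.470, apex=14.769, x_land=112.834, impact vy=-17.023
  bounce: vy ← 0.84·17.023 = 14.299
Arc 4: start y=0.000, vy=14.299 → t=2.915, apex=10.421, x_land=139.945, impact vy=-14.299
  bounce: vy ← 0.84·14.299 = 12.011
Arc 5: start y=0.000, vy=12.011 → t=2.449, apex=7.353, x_land=162.719, impact vy=-12.011
  bounce: vy ← 0.84·12.011 = 10.089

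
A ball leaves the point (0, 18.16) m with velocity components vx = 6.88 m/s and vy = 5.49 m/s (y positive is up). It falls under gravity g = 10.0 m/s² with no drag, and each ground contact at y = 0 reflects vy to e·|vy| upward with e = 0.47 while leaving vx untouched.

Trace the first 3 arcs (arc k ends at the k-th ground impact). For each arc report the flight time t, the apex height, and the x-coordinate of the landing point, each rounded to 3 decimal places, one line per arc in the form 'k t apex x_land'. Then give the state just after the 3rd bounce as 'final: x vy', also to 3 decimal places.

Arc 1: start y=18.160, vy=5.490 → t=2.532, apex=19.667, x_land=17.422, impact vy=-19.833
  bounce: vy ← 0.47·19.833 = 9.321
Arc 2: start y=0.000, vy=9.321 → t=1.864, apex=4.344, x_land=30.248, impact vy=-9.321
  bounce: vy ← 0.47·9.321 = 4.381
Arc 3: start y=0.000, vy=4.381 → t=0.876, apex=0.960, x_land=36.277, impact vy=-4.381
  bounce: vy ← 0.47·4.381 = 2.059

1 2.532 19.667 17.422
2 1.864 4.344 30.248
3 0.876 0.960 36.277
final: 36.277 2.059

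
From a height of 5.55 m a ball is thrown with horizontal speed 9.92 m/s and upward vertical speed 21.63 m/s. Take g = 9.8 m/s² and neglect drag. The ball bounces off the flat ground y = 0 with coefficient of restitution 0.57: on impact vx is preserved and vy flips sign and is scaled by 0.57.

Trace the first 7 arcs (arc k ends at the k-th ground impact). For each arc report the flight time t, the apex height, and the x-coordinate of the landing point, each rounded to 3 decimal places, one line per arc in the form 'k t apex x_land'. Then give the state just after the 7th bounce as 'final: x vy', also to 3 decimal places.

Arc 1: start y=5.550, vy=21.630 → t=4.657, apex=29.420, x_land=46.202, impact vy=-24.013
  bounce: vy ← 0.57·24.013 = 13.688
Arc 2: start y=0.000, vy=13.688 → t=2.793, apex=9.559, x_land=73.912, impact vy=-13.688
  bounce: vy ← 0.57·13.688 = 7.802
Arc 3: start y=0.000, vy=7.802 → t=1.592, apex=3.106, x_land=89.707, impact vy=-7.802
  bounce: vy ← 0.57·7.802 = 4.447
Arc 4: start y=0.000, vy=4.447 → t=0.908, apex=1.009, x_land=98.710, impact vy=-4.447
  bounce: vy ← 0.57·4.447 = 2.535
Arc 5: start y=0.000, vy=2.535 → t=0.517, apex=0.328, x_land=103.842, impact vy=-2.535
  bounce: vy ← 0.57·2.535 = 1.445
Arc 6: start y=0.000, vy=1.445 → t=0.295, apex=0.107, x_land=106.767, impact vy=-1.445
  bounce: vy ← 0.57·1.445 = 0.824
Arc 7: start y=0.000, vy=0.824 → t=0.168, apex=0.035, x_land=108.435, impact vy=-0.824
  bounce: vy ← 0.57·0.824 = 0.469

1 4.657 29.420 46.202
2 2.793 9.559 73.912
3 1.592 3.106 89.707
4 0.908 1.009 98.710
5 0.517 0.328 103.842
6 0.295 0.107 106.767
7 0.168 0.035 108.435
final: 108.435 0.469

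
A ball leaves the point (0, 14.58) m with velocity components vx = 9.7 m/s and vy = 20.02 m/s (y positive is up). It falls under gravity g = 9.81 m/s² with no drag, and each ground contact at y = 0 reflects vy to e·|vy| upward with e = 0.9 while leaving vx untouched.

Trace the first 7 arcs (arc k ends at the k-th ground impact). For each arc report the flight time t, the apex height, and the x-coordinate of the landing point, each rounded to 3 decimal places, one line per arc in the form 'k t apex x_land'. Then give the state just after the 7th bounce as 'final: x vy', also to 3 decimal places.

1 4.712 35.008 45.710
2 4.809 28.357 92.355
3 4.328 22.969 134.336
4 3.895 18.605 172.119
5 3.506 15.070 206.123
6 3.155 12.207 236.727
7 2.840 9.887 264.271
final: 264.271 12.535

Arc 1: start y=14.580, vy=20.020 → t=4.712, apex=35.008, x_land=45.710, impact vy=-26.208
  bounce: vy ← 0.9·26.208 = 23.587
Arc 2: start y=0.000, vy=23.587 → t=4.809, apex=28.357, x_land=92.355, impact vy=-23.587
  bounce: vy ← 0.9·23.587 = 21.228
Arc 3: start y=0.000, vy=21.228 → t=4.328, apex=22.969, x_land=134.336, impact vy=-21.228
  bounce: vy ← 0.9·21.228 = 19.106
Arc 4: start y=0.000, vy=19.106 → t=3.895, apex=18.605, x_land=172.119, impact vy=-19.106
  bounce: vy ← 0.9·19.106 = 17.195
Arc 5: start y=0.000, vy=17.195 → t=3.506, apex=15.070, x_land=206.123, impact vy=-17.195
  bounce: vy ← 0.9·17.195 = 15.476
Arc 6: start y=0.000, vy=15.476 → t=3.155, apex=12.207, x_land=236.727, impact vy=-15.476
  bounce: vy ← 0.9·15.476 = 13.928
Arc 7: start y=0.000, vy=13.928 → t=2.840, apex=9.887, x_land=264.271, impact vy=-13.928
  bounce: vy ← 0.9·13.928 = 12.535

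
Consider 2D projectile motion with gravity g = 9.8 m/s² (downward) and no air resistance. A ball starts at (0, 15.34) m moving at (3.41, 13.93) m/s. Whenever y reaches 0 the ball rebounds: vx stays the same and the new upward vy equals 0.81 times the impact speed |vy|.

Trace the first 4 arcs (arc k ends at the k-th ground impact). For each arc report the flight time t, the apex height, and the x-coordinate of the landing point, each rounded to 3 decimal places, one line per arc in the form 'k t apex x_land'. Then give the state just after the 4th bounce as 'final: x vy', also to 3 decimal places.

Arc 1: start y=15.340, vy=13.930 → t=3.691, apex=25.240, x_land=12.586, impact vy=-22.242
  bounce: vy ← 0.81·22.242 = 18.016
Arc 2: start y=0.000, vy=18.016 → t=3.677, apex=16.560, x_land=25.124, impact vy=-18.016
  bounce: vy ← 0.81·18.016 = 14.593
Arc 3: start y=0.000, vy=14.593 → t=2.978, apex=10.865, x_land=35.280, impact vy=-14.593
  bounce: vy ← 0.81·14.593 = 11.820
Arc 4: start y=0.000, vy=11.820 → t=2.412, apex=7.129, x_land=43.506, impact vy=-11.820
  bounce: vy ← 0.81·11.820 = 9.574

1 3.691 25.240 12.586
2 3.677 16.560 25.124
3 2.978 10.865 35.280
4 2.412 7.129 43.506
final: 43.506 9.574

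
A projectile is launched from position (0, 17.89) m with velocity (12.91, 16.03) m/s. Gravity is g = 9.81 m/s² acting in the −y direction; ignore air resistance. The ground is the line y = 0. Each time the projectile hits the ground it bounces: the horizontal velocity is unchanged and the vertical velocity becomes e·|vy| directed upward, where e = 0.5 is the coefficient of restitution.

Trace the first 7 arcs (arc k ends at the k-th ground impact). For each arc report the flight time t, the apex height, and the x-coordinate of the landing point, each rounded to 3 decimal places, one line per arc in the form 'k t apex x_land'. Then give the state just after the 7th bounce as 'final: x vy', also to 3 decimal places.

Arc 1: start y=17.890, vy=16.030 → t=4.147, apex=30.987, x_land=53.544, impact vy=-24.657
  bounce: vy ← 0.5·24.657 = 12.328
Arc 2: start y=0.000, vy=12.328 → t=2.513, apex=7.747, x_land=85.993, impact vy=-12.328
  bounce: vy ← 0.5·12.328 = 6.164
Arc 3: start y=0.000, vy=6.164 → t=1.257, apex=1.937, x_land=102.217, impact vy=-6.164
  bounce: vy ← 0.5·6.164 = 3.082
Arc 4: start y=0.000, vy=3.082 → t=0.628, apex=0.484, x_land=110.329, impact vy=-3.082
  bounce: vy ← 0.5·3.082 = 1.541
Arc 5: start y=0.000, vy=1.541 → t=0.314, apex=0.121, x_land=114.385, impact vy=-1.541
  bounce: vy ← 0.5·1.541 = 0.771
Arc 6: start y=0.000, vy=0.771 → t=0.157, apex=0.030, x_land=116.413, impact vy=-0.771
  bounce: vy ← 0.5·0.771 = 0.385
Arc 7: start y=0.000, vy=0.385 → t=0.079, apex=0.008, x_land=117.427, impact vy=-0.385
  bounce: vy ← 0.5·0.385 = 0.193

1 4.147 30.987 53.544
2 2.513 7.747 85.993
3 1.257 1.937 102.217
4 0.628 0.484 110.329
5 0.314 0.121 114.385
6 0.157 0.030 116.413
7 0.079 0.008 117.427
final: 117.427 0.193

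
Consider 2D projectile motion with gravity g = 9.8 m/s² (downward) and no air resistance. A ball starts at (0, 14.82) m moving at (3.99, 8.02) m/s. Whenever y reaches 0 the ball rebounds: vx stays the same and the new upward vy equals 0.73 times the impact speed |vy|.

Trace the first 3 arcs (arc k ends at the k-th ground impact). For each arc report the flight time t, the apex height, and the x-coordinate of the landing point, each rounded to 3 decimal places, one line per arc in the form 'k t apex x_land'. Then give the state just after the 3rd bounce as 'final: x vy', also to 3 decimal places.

1 2.740 18.102 10.934
2 2.806 9.646 22.131
3 2.049 5.141 30.304
final: 30.304 7.327

Arc 1: start y=14.820, vy=8.020 → t=2.740, apex=18.102, x_land=10.934, impact vy=-18.836
  bounce: vy ← 0.73·18.836 = 13.750
Arc 2: start y=0.000, vy=13.750 → t=2.806, apex=9.646, x_land=22.131, impact vy=-13.750
  bounce: vy ← 0.73·13.750 = 10.038
Arc 3: start y=0.000, vy=10.038 → t=2.049, apex=5.141, x_land=30.304, impact vy=-10.038
  bounce: vy ← 0.73·10.038 = 7.327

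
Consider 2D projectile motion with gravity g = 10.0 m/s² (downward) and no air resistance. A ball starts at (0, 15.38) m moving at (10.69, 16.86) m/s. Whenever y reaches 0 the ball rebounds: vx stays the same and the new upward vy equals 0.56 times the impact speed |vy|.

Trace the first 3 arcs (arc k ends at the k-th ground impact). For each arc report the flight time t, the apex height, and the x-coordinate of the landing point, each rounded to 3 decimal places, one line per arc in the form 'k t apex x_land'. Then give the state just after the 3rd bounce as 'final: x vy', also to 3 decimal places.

1 4.119 29.593 44.030
2 2.725 9.280 73.158
3 1.526 2.910 89.469
final: 89.469 4.272

Arc 1: start y=15.380, vy=16.860 → t=4.119, apex=29.593, x_land=44.030, impact vy=-24.328
  bounce: vy ← 0.56·24.328 = 13.624
Arc 2: start y=0.000, vy=13.624 → t=2.725, apex=9.280, x_land=73.158, impact vy=-13.624
  bounce: vy ← 0.56·13.624 = 7.629
Arc 3: start y=0.000, vy=7.629 → t=1.526, apex=2.910, x_land=89.469, impact vy=-7.629
  bounce: vy ← 0.56·7.629 = 4.272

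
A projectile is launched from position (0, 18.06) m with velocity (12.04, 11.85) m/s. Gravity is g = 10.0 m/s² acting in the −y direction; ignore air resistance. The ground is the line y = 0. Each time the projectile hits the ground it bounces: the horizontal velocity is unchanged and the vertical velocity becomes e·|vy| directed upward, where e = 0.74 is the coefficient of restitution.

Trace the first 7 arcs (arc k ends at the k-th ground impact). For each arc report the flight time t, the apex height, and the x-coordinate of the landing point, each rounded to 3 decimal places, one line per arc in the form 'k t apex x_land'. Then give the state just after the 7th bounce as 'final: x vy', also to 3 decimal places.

1 3.425 25.081 41.233
2 3.315 13.734 81.143
3 2.453 7.521 110.676
4 1.815 4.118 132.530
5 1.343 2.255 148.703
6 0.994 1.235 160.670
7 0.736 0.676 169.526
final: 169.526 2.722

Arc 1: start y=18.060, vy=11.850 → t=3.425, apex=25.081, x_land=41.233, impact vy=-22.397
  bounce: vy ← 0.74·22.397 = 16.574
Arc 2: start y=0.000, vy=16.574 → t=3.315, apex=13.734, x_land=81.143, impact vy=-16.574
  bounce: vy ← 0.74·16.574 = 12.265
Arc 3: start y=0.000, vy=12.265 → t=2.453, apex=7.521, x_land=110.676, impact vy=-12.265
  bounce: vy ← 0.74·12.265 = 9.076
Arc 4: start y=0.000, vy=9.076 → t=1.815, apex=4.118, x_land=132.530, impact vy=-9.076
  bounce: vy ← 0.74·9.076 = 6.716
Arc 5: start y=0.000, vy=6.716 → t=1.343, apex=2.255, x_land=148.703, impact vy=-6.716
  bounce: vy ← 0.74·6.716 = 4.970
Arc 6: start y=0.000, vy=4.970 → t=0.994, apex=1.235, x_land=160.670, impact vy=-4.970
  bounce: vy ← 0.74·4.970 = 3.678
Arc 7: start y=0.000, vy=3.678 → t=0.736, apex=0.676, x_land=169.526, impact vy=-3.678
  bounce: vy ← 0.74·3.678 = 2.722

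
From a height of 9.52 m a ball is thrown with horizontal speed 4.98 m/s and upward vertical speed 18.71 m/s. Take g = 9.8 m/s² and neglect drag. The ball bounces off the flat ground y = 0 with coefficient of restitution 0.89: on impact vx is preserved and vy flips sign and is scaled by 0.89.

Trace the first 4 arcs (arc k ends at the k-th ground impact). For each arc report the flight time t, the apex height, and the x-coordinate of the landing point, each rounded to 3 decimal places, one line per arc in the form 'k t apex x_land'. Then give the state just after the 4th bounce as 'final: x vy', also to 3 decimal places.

1 4.273 27.380 21.280
2 4.208 21.688 42.234
3 3.745 17.179 60.883
4 3.333 13.608 77.481
final: 77.481 14.535

Arc 1: start y=9.520, vy=18.710 → t=4.273, apex=27.380, x_land=21.280, impact vy=-23.166
  bounce: vy ← 0.89·23.166 = 20.618
Arc 2: start y=0.000, vy=20.618 → t=4.208, apex=21.688, x_land=42.234, impact vy=-20.618
  bounce: vy ← 0.89·20.618 = 18.350
Arc 3: start y=0.000, vy=18.350 → t=3.745, apex=17.179, x_land=60.883, impact vy=-18.350
  bounce: vy ← 0.89·18.350 = 16.331
Arc 4: start y=0.000, vy=16.331 → t=3.333, apex=13.608, x_land=77.481, impact vy=-16.331
  bounce: vy ← 0.89·16.331 = 14.535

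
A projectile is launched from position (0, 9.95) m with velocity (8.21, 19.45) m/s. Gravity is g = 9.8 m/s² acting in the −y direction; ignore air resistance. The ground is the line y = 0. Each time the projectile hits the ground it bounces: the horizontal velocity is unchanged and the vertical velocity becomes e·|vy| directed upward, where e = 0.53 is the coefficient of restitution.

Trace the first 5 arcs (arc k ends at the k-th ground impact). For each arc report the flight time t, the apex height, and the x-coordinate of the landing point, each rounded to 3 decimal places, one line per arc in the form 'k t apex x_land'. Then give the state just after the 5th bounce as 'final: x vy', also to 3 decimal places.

1 4.428 29.251 36.354
2 2.590 8.217 57.617
3 1.373 2.308 68.886
4 0.727 0.648 74.859
5 0.386 0.182 78.024
final: 78.024 1.001

Arc 1: start y=9.950, vy=19.450 → t=4.428, apex=29.251, x_land=36.354, impact vy=-23.944
  bounce: vy ← 0.53·23.944 = 12.690
Arc 2: start y=0.000, vy=12.690 → t=2.590, apex=8.217, x_land=57.617, impact vy=-12.690
  bounce: vy ← 0.53·12.690 = 6.726
Arc 3: start y=0.000, vy=6.726 → t=1.373, apex=2.308, x_land=68.886, impact vy=-6.726
  bounce: vy ← 0.53·6.726 = 3.565
Arc 4: start y=0.000, vy=3.565 → t=0.727, apex=0.648, x_land=74.859, impact vy=-3.565
  bounce: vy ← 0.53·3.565 = 1.889
Arc 5: start y=0.000, vy=1.889 → t=0.386, apex=0.182, x_land=78.024, impact vy=-1.889
  bounce: vy ← 0.53·1.889 = 1.001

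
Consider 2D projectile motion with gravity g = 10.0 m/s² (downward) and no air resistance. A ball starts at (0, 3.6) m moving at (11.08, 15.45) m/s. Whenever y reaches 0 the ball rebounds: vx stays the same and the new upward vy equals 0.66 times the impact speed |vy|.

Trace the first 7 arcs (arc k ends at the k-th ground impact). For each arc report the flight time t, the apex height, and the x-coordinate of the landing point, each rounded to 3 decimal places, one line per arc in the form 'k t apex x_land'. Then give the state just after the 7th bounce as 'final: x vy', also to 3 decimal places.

Arc 1: start y=3.600, vy=15.450 → t=3.308, apex=15.535, x_land=36.649, impact vy=-17.627
  bounce: vy ← 0.66·17.627 = 11.634
Arc 2: start y=0.000, vy=11.634 → t=2.327, apex=6.767, x_land=62.429, impact vy=-11.634
  bounce: vy ← 0.66·11.634 = 7.678
Arc 3: start y=0.000, vy=7.678 → t=1.536, apex=2.948, x_land=79.444, impact vy=-7.678
  bounce: vy ← 0.66·7.678 = 5.068
Arc 4: start y=0.000, vy=5.068 → t=1.014, apex=1.284, x_land=90.674, impact vy=-5.068
  bounce: vy ← 0.66·5.068 = 3.345
Arc 5: start y=0.000, vy=3.345 → t=0.669, apex=0.559, x_land=98.086, impact vy=-3.345
  bounce: vy ← 0.66·3.345 = 2.207
Arc 6: start y=0.000, vy=2.207 → t=0.441, apex=0.244, x_land=102.977, impact vy=-2.207
  bounce: vy ← 0.66·2.207 = 1.457
Arc 7: start y=0.000, vy=1.457 → t=0.291, apex=0.106, x_land=106.206, impact vy=-1.457
  bounce: vy ← 0.66·1.457 = 0.962

1 3.308 15.535 36.649
2 2.327 6.767 62.429
3 1.536 2.948 79.444
4 1.014 1.284 90.674
5 0.669 0.559 98.086
6 0.441 0.244 102.977
7 0.291 0.106 106.206
final: 106.206 0.962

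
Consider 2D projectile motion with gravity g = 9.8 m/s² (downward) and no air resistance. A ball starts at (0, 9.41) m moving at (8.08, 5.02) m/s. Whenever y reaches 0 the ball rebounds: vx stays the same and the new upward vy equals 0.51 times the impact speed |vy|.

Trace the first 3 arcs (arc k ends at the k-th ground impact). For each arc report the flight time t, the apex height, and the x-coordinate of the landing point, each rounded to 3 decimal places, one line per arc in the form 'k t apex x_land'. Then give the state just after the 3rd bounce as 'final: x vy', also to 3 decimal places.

1 1.990 10.696 16.077
2 1.507 2.782 28.253
3 0.769 0.724 34.463
final: 34.463 1.921

Arc 1: start y=9.410, vy=5.020 → t=1.990, apex=10.696, x_land=16.077, impact vy=-14.479
  bounce: vy ← 0.51·14.479 = 7.384
Arc 2: start y=0.000, vy=7.384 → t=1.507, apex=2.782, x_land=28.253, impact vy=-7.384
  bounce: vy ← 0.51·7.384 = 3.766
Arc 3: start y=0.000, vy=3.766 → t=0.769, apex=0.724, x_land=34.463, impact vy=-3.766
  bounce: vy ← 0.51·3.766 = 1.921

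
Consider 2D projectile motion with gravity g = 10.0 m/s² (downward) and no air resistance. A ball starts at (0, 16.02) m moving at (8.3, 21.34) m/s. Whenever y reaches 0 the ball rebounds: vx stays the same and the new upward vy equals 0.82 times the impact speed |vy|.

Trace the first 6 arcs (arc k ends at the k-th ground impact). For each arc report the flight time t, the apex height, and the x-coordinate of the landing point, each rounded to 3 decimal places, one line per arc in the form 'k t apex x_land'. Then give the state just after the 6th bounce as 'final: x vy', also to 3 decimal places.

1 4.919 38.790 40.830
2 4.568 26.082 78.744
3 3.746 17.538 109.833
4 3.071 11.792 135.326
5 2.519 7.929 156.231
6 2.065 5.332 173.372
final: 173.372 8.468

Arc 1: start y=16.020, vy=21.340 → t=4.919, apex=38.790, x_land=40.830, impact vy=-27.853
  bounce: vy ← 0.82·27.853 = 22.840
Arc 2: start y=0.000, vy=22.840 → t=4.568, apex=26.082, x_land=78.744, impact vy=-22.840
  bounce: vy ← 0.82·22.840 = 18.728
Arc 3: start y=0.000, vy=18.728 → t=3.746, apex=17.538, x_land=109.833, impact vy=-18.728
  bounce: vy ← 0.82·18.728 = 15.357
Arc 4: start y=0.000, vy=15.357 → t=3.071, apex=11.792, x_land=135.326, impact vy=-15.357
  bounce: vy ← 0.82·15.357 = 12.593
Arc 5: start y=0.000, vy=12.593 → t=2.519, apex=7.929, x_land=156.231, impact vy=-12.593
  bounce: vy ← 0.82·12.593 = 10.326
Arc 6: start y=0.000, vy=10.326 → t=2.065, apex=5.332, x_land=173.372, impact vy=-10.326
  bounce: vy ← 0.82·10.326 = 8.468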